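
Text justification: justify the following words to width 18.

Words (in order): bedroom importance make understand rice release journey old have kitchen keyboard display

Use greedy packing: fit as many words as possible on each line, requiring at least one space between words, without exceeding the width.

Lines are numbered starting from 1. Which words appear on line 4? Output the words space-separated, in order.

Answer: journey old have

Derivation:
Line 1: ['bedroom', 'importance'] (min_width=18, slack=0)
Line 2: ['make', 'understand'] (min_width=15, slack=3)
Line 3: ['rice', 'release'] (min_width=12, slack=6)
Line 4: ['journey', 'old', 'have'] (min_width=16, slack=2)
Line 5: ['kitchen', 'keyboard'] (min_width=16, slack=2)
Line 6: ['display'] (min_width=7, slack=11)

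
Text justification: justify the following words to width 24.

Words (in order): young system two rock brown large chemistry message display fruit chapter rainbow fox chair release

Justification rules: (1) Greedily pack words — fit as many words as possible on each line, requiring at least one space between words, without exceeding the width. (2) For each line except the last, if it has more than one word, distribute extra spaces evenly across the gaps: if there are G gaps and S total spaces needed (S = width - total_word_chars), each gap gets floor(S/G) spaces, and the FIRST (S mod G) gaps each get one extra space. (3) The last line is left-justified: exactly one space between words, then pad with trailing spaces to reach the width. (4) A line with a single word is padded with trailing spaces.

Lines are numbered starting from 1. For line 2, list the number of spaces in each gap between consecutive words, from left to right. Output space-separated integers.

Line 1: ['young', 'system', 'two', 'rock'] (min_width=21, slack=3)
Line 2: ['brown', 'large', 'chemistry'] (min_width=21, slack=3)
Line 3: ['message', 'display', 'fruit'] (min_width=21, slack=3)
Line 4: ['chapter', 'rainbow', 'fox'] (min_width=19, slack=5)
Line 5: ['chair', 'release'] (min_width=13, slack=11)

Answer: 3 2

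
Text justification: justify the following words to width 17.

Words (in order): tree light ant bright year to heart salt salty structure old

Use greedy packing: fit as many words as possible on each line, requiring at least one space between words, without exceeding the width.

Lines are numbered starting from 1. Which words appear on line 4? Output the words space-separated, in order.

Line 1: ['tree', 'light', 'ant'] (min_width=14, slack=3)
Line 2: ['bright', 'year', 'to'] (min_width=14, slack=3)
Line 3: ['heart', 'salt', 'salty'] (min_width=16, slack=1)
Line 4: ['structure', 'old'] (min_width=13, slack=4)

Answer: structure old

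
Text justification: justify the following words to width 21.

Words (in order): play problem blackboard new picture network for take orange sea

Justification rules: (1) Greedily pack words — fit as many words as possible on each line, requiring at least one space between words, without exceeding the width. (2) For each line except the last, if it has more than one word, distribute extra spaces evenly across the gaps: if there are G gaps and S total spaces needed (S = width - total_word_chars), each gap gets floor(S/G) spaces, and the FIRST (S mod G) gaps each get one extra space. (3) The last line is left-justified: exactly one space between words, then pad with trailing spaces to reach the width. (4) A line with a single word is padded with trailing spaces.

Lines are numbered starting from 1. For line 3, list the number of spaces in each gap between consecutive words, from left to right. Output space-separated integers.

Line 1: ['play', 'problem'] (min_width=12, slack=9)
Line 2: ['blackboard', 'new'] (min_width=14, slack=7)
Line 3: ['picture', 'network', 'for'] (min_width=19, slack=2)
Line 4: ['take', 'orange', 'sea'] (min_width=15, slack=6)

Answer: 2 2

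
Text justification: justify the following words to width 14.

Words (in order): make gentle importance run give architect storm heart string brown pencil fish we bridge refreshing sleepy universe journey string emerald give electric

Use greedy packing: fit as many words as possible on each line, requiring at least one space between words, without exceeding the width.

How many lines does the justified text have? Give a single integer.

Line 1: ['make', 'gentle'] (min_width=11, slack=3)
Line 2: ['importance', 'run'] (min_width=14, slack=0)
Line 3: ['give', 'architect'] (min_width=14, slack=0)
Line 4: ['storm', 'heart'] (min_width=11, slack=3)
Line 5: ['string', 'brown'] (min_width=12, slack=2)
Line 6: ['pencil', 'fish', 'we'] (min_width=14, slack=0)
Line 7: ['bridge'] (min_width=6, slack=8)
Line 8: ['refreshing'] (min_width=10, slack=4)
Line 9: ['sleepy'] (min_width=6, slack=8)
Line 10: ['universe'] (min_width=8, slack=6)
Line 11: ['journey', 'string'] (min_width=14, slack=0)
Line 12: ['emerald', 'give'] (min_width=12, slack=2)
Line 13: ['electric'] (min_width=8, slack=6)
Total lines: 13

Answer: 13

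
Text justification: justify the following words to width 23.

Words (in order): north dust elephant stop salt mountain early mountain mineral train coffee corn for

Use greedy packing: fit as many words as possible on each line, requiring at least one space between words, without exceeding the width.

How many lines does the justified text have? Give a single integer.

Answer: 4

Derivation:
Line 1: ['north', 'dust', 'elephant'] (min_width=19, slack=4)
Line 2: ['stop', 'salt', 'mountain'] (min_width=18, slack=5)
Line 3: ['early', 'mountain', 'mineral'] (min_width=22, slack=1)
Line 4: ['train', 'coffee', 'corn', 'for'] (min_width=21, slack=2)
Total lines: 4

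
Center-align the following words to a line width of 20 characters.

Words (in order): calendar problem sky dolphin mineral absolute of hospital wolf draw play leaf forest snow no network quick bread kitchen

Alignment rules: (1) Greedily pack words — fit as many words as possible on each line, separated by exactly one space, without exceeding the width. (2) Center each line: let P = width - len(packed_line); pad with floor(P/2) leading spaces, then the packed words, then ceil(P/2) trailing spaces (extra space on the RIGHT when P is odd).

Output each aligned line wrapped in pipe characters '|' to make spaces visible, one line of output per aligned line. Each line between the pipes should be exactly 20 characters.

Answer: |calendar problem sky|
|  dolphin mineral   |
|absolute of hospital|
|wolf draw play leaf |
|   forest snow no   |
|network quick bread |
|      kitchen       |

Derivation:
Line 1: ['calendar', 'problem', 'sky'] (min_width=20, slack=0)
Line 2: ['dolphin', 'mineral'] (min_width=15, slack=5)
Line 3: ['absolute', 'of', 'hospital'] (min_width=20, slack=0)
Line 4: ['wolf', 'draw', 'play', 'leaf'] (min_width=19, slack=1)
Line 5: ['forest', 'snow', 'no'] (min_width=14, slack=6)
Line 6: ['network', 'quick', 'bread'] (min_width=19, slack=1)
Line 7: ['kitchen'] (min_width=7, slack=13)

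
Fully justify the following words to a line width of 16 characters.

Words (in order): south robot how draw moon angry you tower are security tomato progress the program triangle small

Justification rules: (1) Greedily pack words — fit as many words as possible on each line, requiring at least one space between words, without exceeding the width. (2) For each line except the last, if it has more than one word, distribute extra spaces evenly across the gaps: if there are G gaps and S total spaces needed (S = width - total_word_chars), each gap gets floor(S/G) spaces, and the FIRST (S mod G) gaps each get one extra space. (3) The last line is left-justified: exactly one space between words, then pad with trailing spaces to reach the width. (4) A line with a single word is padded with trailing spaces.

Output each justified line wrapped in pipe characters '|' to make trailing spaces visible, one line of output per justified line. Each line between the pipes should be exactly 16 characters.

Answer: |south  robot how|
|draw  moon angry|
|you   tower  are|
|security  tomato|
|progress     the|
|program triangle|
|small           |

Derivation:
Line 1: ['south', 'robot', 'how'] (min_width=15, slack=1)
Line 2: ['draw', 'moon', 'angry'] (min_width=15, slack=1)
Line 3: ['you', 'tower', 'are'] (min_width=13, slack=3)
Line 4: ['security', 'tomato'] (min_width=15, slack=1)
Line 5: ['progress', 'the'] (min_width=12, slack=4)
Line 6: ['program', 'triangle'] (min_width=16, slack=0)
Line 7: ['small'] (min_width=5, slack=11)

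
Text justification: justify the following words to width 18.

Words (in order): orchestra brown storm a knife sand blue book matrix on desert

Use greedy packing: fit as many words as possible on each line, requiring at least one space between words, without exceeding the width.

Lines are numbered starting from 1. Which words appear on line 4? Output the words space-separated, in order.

Line 1: ['orchestra', 'brown'] (min_width=15, slack=3)
Line 2: ['storm', 'a', 'knife', 'sand'] (min_width=18, slack=0)
Line 3: ['blue', 'book', 'matrix'] (min_width=16, slack=2)
Line 4: ['on', 'desert'] (min_width=9, slack=9)

Answer: on desert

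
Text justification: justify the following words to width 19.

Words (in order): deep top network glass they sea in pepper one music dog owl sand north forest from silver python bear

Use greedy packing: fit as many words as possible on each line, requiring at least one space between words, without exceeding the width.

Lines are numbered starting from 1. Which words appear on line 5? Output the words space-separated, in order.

Line 1: ['deep', 'top', 'network'] (min_width=16, slack=3)
Line 2: ['glass', 'they', 'sea', 'in'] (min_width=17, slack=2)
Line 3: ['pepper', 'one', 'music'] (min_width=16, slack=3)
Line 4: ['dog', 'owl', 'sand', 'north'] (min_width=18, slack=1)
Line 5: ['forest', 'from', 'silver'] (min_width=18, slack=1)
Line 6: ['python', 'bear'] (min_width=11, slack=8)

Answer: forest from silver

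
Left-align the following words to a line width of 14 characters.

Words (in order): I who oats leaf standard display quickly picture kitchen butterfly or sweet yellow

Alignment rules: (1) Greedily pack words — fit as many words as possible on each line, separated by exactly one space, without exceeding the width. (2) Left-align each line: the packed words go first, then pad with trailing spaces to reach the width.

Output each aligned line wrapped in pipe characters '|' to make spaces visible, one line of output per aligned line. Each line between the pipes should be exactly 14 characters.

Answer: |I who oats    |
|leaf standard |
|display       |
|quickly       |
|picture       |
|kitchen       |
|butterfly or  |
|sweet yellow  |

Derivation:
Line 1: ['I', 'who', 'oats'] (min_width=10, slack=4)
Line 2: ['leaf', 'standard'] (min_width=13, slack=1)
Line 3: ['display'] (min_width=7, slack=7)
Line 4: ['quickly'] (min_width=7, slack=7)
Line 5: ['picture'] (min_width=7, slack=7)
Line 6: ['kitchen'] (min_width=7, slack=7)
Line 7: ['butterfly', 'or'] (min_width=12, slack=2)
Line 8: ['sweet', 'yellow'] (min_width=12, slack=2)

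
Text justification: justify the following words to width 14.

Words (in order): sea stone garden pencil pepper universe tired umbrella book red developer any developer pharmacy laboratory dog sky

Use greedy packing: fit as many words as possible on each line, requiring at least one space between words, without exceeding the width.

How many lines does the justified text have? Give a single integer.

Answer: 10

Derivation:
Line 1: ['sea', 'stone'] (min_width=9, slack=5)
Line 2: ['garden', 'pencil'] (min_width=13, slack=1)
Line 3: ['pepper'] (min_width=6, slack=8)
Line 4: ['universe', 'tired'] (min_width=14, slack=0)
Line 5: ['umbrella', 'book'] (min_width=13, slack=1)
Line 6: ['red', 'developer'] (min_width=13, slack=1)
Line 7: ['any', 'developer'] (min_width=13, slack=1)
Line 8: ['pharmacy'] (min_width=8, slack=6)
Line 9: ['laboratory', 'dog'] (min_width=14, slack=0)
Line 10: ['sky'] (min_width=3, slack=11)
Total lines: 10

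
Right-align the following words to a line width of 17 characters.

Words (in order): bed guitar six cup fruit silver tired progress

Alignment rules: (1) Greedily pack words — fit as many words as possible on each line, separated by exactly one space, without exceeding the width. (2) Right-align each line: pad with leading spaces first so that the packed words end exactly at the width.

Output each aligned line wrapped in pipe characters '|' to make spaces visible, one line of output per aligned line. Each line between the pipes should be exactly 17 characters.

Line 1: ['bed', 'guitar', 'six'] (min_width=14, slack=3)
Line 2: ['cup', 'fruit', 'silver'] (min_width=16, slack=1)
Line 3: ['tired', 'progress'] (min_width=14, slack=3)

Answer: |   bed guitar six|
| cup fruit silver|
|   tired progress|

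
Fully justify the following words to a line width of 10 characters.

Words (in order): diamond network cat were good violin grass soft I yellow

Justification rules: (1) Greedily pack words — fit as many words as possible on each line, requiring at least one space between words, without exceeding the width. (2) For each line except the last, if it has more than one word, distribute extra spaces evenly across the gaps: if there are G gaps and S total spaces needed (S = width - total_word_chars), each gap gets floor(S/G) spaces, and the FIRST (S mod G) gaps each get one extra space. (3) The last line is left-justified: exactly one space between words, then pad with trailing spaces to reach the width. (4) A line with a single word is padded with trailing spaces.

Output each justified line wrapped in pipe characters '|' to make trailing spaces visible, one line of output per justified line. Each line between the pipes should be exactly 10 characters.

Line 1: ['diamond'] (min_width=7, slack=3)
Line 2: ['network'] (min_width=7, slack=3)
Line 3: ['cat', 'were'] (min_width=8, slack=2)
Line 4: ['good'] (min_width=4, slack=6)
Line 5: ['violin'] (min_width=6, slack=4)
Line 6: ['grass', 'soft'] (min_width=10, slack=0)
Line 7: ['I', 'yellow'] (min_width=8, slack=2)

Answer: |diamond   |
|network   |
|cat   were|
|good      |
|violin    |
|grass soft|
|I yellow  |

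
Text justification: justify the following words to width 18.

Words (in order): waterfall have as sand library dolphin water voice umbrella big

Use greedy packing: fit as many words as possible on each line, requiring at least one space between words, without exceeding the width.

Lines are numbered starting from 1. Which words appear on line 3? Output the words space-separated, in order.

Line 1: ['waterfall', 'have', 'as'] (min_width=17, slack=1)
Line 2: ['sand', 'library'] (min_width=12, slack=6)
Line 3: ['dolphin', 'water'] (min_width=13, slack=5)
Line 4: ['voice', 'umbrella', 'big'] (min_width=18, slack=0)

Answer: dolphin water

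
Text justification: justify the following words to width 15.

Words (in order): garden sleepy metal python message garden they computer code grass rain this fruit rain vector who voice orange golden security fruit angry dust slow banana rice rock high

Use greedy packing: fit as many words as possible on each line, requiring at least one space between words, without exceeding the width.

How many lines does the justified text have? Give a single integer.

Answer: 13

Derivation:
Line 1: ['garden', 'sleepy'] (min_width=13, slack=2)
Line 2: ['metal', 'python'] (min_width=12, slack=3)
Line 3: ['message', 'garden'] (min_width=14, slack=1)
Line 4: ['they', 'computer'] (min_width=13, slack=2)
Line 5: ['code', 'grass', 'rain'] (min_width=15, slack=0)
Line 6: ['this', 'fruit', 'rain'] (min_width=15, slack=0)
Line 7: ['vector', 'who'] (min_width=10, slack=5)
Line 8: ['voice', 'orange'] (min_width=12, slack=3)
Line 9: ['golden', 'security'] (min_width=15, slack=0)
Line 10: ['fruit', 'angry'] (min_width=11, slack=4)
Line 11: ['dust', 'slow'] (min_width=9, slack=6)
Line 12: ['banana', 'rice'] (min_width=11, slack=4)
Line 13: ['rock', 'high'] (min_width=9, slack=6)
Total lines: 13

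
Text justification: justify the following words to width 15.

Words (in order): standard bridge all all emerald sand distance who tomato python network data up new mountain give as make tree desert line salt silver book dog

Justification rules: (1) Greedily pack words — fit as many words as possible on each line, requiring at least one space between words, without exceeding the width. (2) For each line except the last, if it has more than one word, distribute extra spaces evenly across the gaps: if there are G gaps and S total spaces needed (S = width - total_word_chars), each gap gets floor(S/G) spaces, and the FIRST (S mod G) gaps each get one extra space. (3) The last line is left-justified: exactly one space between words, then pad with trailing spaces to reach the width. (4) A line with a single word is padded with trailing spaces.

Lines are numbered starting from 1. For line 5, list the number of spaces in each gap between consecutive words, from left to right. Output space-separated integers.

Line 1: ['standard', 'bridge'] (min_width=15, slack=0)
Line 2: ['all', 'all', 'emerald'] (min_width=15, slack=0)
Line 3: ['sand', 'distance'] (min_width=13, slack=2)
Line 4: ['who', 'tomato'] (min_width=10, slack=5)
Line 5: ['python', 'network'] (min_width=14, slack=1)
Line 6: ['data', 'up', 'new'] (min_width=11, slack=4)
Line 7: ['mountain', 'give'] (min_width=13, slack=2)
Line 8: ['as', 'make', 'tree'] (min_width=12, slack=3)
Line 9: ['desert', 'line'] (min_width=11, slack=4)
Line 10: ['salt', 'silver'] (min_width=11, slack=4)
Line 11: ['book', 'dog'] (min_width=8, slack=7)

Answer: 2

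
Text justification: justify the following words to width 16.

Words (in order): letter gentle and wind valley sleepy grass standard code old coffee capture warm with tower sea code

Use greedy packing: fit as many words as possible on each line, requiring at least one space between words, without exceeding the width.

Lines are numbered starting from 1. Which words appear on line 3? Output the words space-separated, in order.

Line 1: ['letter', 'gentle'] (min_width=13, slack=3)
Line 2: ['and', 'wind', 'valley'] (min_width=15, slack=1)
Line 3: ['sleepy', 'grass'] (min_width=12, slack=4)
Line 4: ['standard', 'code'] (min_width=13, slack=3)
Line 5: ['old', 'coffee'] (min_width=10, slack=6)
Line 6: ['capture', 'warm'] (min_width=12, slack=4)
Line 7: ['with', 'tower', 'sea'] (min_width=14, slack=2)
Line 8: ['code'] (min_width=4, slack=12)

Answer: sleepy grass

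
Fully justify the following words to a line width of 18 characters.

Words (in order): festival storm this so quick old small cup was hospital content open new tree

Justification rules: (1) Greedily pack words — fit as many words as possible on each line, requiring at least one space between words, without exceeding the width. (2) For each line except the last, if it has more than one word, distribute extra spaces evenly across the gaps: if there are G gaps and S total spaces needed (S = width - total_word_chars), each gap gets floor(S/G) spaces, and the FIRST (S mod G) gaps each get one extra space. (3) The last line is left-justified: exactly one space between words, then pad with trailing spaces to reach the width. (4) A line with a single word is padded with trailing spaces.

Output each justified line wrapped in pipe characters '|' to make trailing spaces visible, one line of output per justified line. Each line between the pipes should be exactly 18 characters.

Line 1: ['festival', 'storm'] (min_width=14, slack=4)
Line 2: ['this', 'so', 'quick', 'old'] (min_width=17, slack=1)
Line 3: ['small', 'cup', 'was'] (min_width=13, slack=5)
Line 4: ['hospital', 'content'] (min_width=16, slack=2)
Line 5: ['open', 'new', 'tree'] (min_width=13, slack=5)

Answer: |festival     storm|
|this  so quick old|
|small    cup   was|
|hospital   content|
|open new tree     |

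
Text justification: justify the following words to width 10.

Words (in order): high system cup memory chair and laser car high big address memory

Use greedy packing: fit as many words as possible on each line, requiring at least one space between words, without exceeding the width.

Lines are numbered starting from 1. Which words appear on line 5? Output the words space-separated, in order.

Answer: laser car

Derivation:
Line 1: ['high'] (min_width=4, slack=6)
Line 2: ['system', 'cup'] (min_width=10, slack=0)
Line 3: ['memory'] (min_width=6, slack=4)
Line 4: ['chair', 'and'] (min_width=9, slack=1)
Line 5: ['laser', 'car'] (min_width=9, slack=1)
Line 6: ['high', 'big'] (min_width=8, slack=2)
Line 7: ['address'] (min_width=7, slack=3)
Line 8: ['memory'] (min_width=6, slack=4)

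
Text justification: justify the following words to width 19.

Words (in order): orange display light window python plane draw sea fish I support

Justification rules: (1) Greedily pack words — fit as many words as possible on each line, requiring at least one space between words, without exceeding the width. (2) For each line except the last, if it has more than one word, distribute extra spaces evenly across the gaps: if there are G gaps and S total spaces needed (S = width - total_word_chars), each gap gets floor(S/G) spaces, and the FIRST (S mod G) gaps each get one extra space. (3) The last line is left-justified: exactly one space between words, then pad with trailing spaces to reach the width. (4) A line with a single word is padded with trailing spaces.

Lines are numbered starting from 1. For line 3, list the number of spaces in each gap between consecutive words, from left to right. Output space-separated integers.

Line 1: ['orange', 'display'] (min_width=14, slack=5)
Line 2: ['light', 'window', 'python'] (min_width=19, slack=0)
Line 3: ['plane', 'draw', 'sea', 'fish'] (min_width=19, slack=0)
Line 4: ['I', 'support'] (min_width=9, slack=10)

Answer: 1 1 1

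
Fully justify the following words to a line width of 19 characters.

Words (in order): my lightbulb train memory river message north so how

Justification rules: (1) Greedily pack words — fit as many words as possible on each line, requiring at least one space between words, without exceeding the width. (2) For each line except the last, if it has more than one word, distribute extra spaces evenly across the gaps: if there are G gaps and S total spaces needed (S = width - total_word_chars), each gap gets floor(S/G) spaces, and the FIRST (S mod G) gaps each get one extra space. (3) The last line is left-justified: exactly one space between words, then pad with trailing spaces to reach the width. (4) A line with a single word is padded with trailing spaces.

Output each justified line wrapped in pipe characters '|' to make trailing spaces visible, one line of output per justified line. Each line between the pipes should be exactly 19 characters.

Answer: |my  lightbulb train|
|memory        river|
|message   north  so|
|how                |

Derivation:
Line 1: ['my', 'lightbulb', 'train'] (min_width=18, slack=1)
Line 2: ['memory', 'river'] (min_width=12, slack=7)
Line 3: ['message', 'north', 'so'] (min_width=16, slack=3)
Line 4: ['how'] (min_width=3, slack=16)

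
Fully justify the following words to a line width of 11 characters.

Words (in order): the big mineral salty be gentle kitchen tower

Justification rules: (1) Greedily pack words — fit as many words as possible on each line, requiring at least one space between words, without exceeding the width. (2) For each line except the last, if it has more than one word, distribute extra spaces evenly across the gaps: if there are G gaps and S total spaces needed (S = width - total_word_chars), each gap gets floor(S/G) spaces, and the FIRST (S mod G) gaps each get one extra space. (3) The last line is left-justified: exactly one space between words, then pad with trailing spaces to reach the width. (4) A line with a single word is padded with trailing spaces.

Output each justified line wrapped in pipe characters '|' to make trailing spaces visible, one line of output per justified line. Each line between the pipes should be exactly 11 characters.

Answer: |the     big|
|mineral    |
|salty    be|
|gentle     |
|kitchen    |
|tower      |

Derivation:
Line 1: ['the', 'big'] (min_width=7, slack=4)
Line 2: ['mineral'] (min_width=7, slack=4)
Line 3: ['salty', 'be'] (min_width=8, slack=3)
Line 4: ['gentle'] (min_width=6, slack=5)
Line 5: ['kitchen'] (min_width=7, slack=4)
Line 6: ['tower'] (min_width=5, slack=6)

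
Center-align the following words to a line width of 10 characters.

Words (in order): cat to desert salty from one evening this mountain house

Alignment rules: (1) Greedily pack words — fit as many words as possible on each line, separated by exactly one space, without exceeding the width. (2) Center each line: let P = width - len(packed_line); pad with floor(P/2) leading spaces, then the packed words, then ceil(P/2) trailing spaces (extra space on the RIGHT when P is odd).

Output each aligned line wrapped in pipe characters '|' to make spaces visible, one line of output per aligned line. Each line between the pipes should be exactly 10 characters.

Answer: |  cat to  |
|  desert  |
|salty from|
|   one    |
| evening  |
|   this   |
| mountain |
|  house   |

Derivation:
Line 1: ['cat', 'to'] (min_width=6, slack=4)
Line 2: ['desert'] (min_width=6, slack=4)
Line 3: ['salty', 'from'] (min_width=10, slack=0)
Line 4: ['one'] (min_width=3, slack=7)
Line 5: ['evening'] (min_width=7, slack=3)
Line 6: ['this'] (min_width=4, slack=6)
Line 7: ['mountain'] (min_width=8, slack=2)
Line 8: ['house'] (min_width=5, slack=5)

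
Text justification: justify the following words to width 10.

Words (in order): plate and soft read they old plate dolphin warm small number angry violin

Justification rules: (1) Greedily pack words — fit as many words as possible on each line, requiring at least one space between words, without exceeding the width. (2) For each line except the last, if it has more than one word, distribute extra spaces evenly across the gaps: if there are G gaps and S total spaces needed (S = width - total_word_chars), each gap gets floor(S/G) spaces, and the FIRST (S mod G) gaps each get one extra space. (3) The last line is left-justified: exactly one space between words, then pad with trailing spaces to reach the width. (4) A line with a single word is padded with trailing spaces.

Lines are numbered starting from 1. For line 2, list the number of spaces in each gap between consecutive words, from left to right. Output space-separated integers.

Line 1: ['plate', 'and'] (min_width=9, slack=1)
Line 2: ['soft', 'read'] (min_width=9, slack=1)
Line 3: ['they', 'old'] (min_width=8, slack=2)
Line 4: ['plate'] (min_width=5, slack=5)
Line 5: ['dolphin'] (min_width=7, slack=3)
Line 6: ['warm', 'small'] (min_width=10, slack=0)
Line 7: ['number'] (min_width=6, slack=4)
Line 8: ['angry'] (min_width=5, slack=5)
Line 9: ['violin'] (min_width=6, slack=4)

Answer: 2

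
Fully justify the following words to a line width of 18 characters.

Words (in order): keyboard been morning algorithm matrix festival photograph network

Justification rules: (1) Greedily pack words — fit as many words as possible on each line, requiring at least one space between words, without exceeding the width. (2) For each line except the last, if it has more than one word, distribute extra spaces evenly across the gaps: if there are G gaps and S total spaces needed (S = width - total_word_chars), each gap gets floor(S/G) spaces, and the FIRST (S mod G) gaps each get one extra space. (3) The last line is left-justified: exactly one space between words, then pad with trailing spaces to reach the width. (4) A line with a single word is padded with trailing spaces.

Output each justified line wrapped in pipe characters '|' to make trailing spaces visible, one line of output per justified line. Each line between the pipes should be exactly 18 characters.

Answer: |keyboard      been|
|morning  algorithm|
|matrix    festival|
|photograph network|

Derivation:
Line 1: ['keyboard', 'been'] (min_width=13, slack=5)
Line 2: ['morning', 'algorithm'] (min_width=17, slack=1)
Line 3: ['matrix', 'festival'] (min_width=15, slack=3)
Line 4: ['photograph', 'network'] (min_width=18, slack=0)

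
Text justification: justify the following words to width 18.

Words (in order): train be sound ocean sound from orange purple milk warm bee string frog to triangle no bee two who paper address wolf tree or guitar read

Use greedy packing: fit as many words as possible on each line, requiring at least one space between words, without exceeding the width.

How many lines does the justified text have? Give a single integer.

Line 1: ['train', 'be', 'sound'] (min_width=14, slack=4)
Line 2: ['ocean', 'sound', 'from'] (min_width=16, slack=2)
Line 3: ['orange', 'purple', 'milk'] (min_width=18, slack=0)
Line 4: ['warm', 'bee', 'string'] (min_width=15, slack=3)
Line 5: ['frog', 'to', 'triangle'] (min_width=16, slack=2)
Line 6: ['no', 'bee', 'two', 'who'] (min_width=14, slack=4)
Line 7: ['paper', 'address', 'wolf'] (min_width=18, slack=0)
Line 8: ['tree', 'or', 'guitar'] (min_width=14, slack=4)
Line 9: ['read'] (min_width=4, slack=14)
Total lines: 9

Answer: 9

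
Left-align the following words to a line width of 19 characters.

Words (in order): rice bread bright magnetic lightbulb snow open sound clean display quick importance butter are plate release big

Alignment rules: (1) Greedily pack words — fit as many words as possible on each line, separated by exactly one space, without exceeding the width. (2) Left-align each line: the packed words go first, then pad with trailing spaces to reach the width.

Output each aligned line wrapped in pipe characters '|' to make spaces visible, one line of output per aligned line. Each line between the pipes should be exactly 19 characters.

Line 1: ['rice', 'bread', 'bright'] (min_width=17, slack=2)
Line 2: ['magnetic', 'lightbulb'] (min_width=18, slack=1)
Line 3: ['snow', 'open', 'sound'] (min_width=15, slack=4)
Line 4: ['clean', 'display', 'quick'] (min_width=19, slack=0)
Line 5: ['importance', 'butter'] (min_width=17, slack=2)
Line 6: ['are', 'plate', 'release'] (min_width=17, slack=2)
Line 7: ['big'] (min_width=3, slack=16)

Answer: |rice bread bright  |
|magnetic lightbulb |
|snow open sound    |
|clean display quick|
|importance butter  |
|are plate release  |
|big                |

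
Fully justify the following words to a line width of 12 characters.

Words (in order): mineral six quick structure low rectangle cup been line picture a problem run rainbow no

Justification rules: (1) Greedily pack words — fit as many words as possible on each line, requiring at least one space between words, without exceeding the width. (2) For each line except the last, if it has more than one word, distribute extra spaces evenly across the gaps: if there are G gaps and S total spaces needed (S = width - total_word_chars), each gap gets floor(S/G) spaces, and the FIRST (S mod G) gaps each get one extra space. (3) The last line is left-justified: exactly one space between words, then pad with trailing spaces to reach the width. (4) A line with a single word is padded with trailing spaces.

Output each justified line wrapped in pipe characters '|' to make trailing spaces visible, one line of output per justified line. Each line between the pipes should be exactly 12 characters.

Answer: |mineral  six|
|quick       |
|structure   |
|low         |
|rectangle   |
|cup     been|
|line picture|
|a    problem|
|run  rainbow|
|no          |

Derivation:
Line 1: ['mineral', 'six'] (min_width=11, slack=1)
Line 2: ['quick'] (min_width=5, slack=7)
Line 3: ['structure'] (min_width=9, slack=3)
Line 4: ['low'] (min_width=3, slack=9)
Line 5: ['rectangle'] (min_width=9, slack=3)
Line 6: ['cup', 'been'] (min_width=8, slack=4)
Line 7: ['line', 'picture'] (min_width=12, slack=0)
Line 8: ['a', 'problem'] (min_width=9, slack=3)
Line 9: ['run', 'rainbow'] (min_width=11, slack=1)
Line 10: ['no'] (min_width=2, slack=10)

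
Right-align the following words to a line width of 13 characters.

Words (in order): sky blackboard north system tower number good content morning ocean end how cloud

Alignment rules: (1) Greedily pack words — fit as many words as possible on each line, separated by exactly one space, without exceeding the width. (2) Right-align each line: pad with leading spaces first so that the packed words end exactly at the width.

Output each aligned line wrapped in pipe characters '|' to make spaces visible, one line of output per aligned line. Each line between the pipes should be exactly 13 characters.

Line 1: ['sky'] (min_width=3, slack=10)
Line 2: ['blackboard'] (min_width=10, slack=3)
Line 3: ['north', 'system'] (min_width=12, slack=1)
Line 4: ['tower', 'number'] (min_width=12, slack=1)
Line 5: ['good', 'content'] (min_width=12, slack=1)
Line 6: ['morning', 'ocean'] (min_width=13, slack=0)
Line 7: ['end', 'how', 'cloud'] (min_width=13, slack=0)

Answer: |          sky|
|   blackboard|
| north system|
| tower number|
| good content|
|morning ocean|
|end how cloud|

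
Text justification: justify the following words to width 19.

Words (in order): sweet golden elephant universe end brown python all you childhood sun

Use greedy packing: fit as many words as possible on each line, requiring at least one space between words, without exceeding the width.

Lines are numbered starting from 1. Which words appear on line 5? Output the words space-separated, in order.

Answer: sun

Derivation:
Line 1: ['sweet', 'golden'] (min_width=12, slack=7)
Line 2: ['elephant', 'universe'] (min_width=17, slack=2)
Line 3: ['end', 'brown', 'python'] (min_width=16, slack=3)
Line 4: ['all', 'you', 'childhood'] (min_width=17, slack=2)
Line 5: ['sun'] (min_width=3, slack=16)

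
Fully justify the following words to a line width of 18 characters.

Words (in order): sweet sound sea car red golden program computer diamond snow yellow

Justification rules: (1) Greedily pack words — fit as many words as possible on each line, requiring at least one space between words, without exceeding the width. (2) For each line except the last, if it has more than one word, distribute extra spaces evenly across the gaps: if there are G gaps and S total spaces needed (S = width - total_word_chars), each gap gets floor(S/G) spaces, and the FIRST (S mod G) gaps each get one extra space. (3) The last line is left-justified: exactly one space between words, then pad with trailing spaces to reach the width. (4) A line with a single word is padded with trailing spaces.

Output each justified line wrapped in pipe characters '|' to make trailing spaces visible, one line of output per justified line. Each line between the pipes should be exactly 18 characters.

Line 1: ['sweet', 'sound', 'sea'] (min_width=15, slack=3)
Line 2: ['car', 'red', 'golden'] (min_width=14, slack=4)
Line 3: ['program', 'computer'] (min_width=16, slack=2)
Line 4: ['diamond', 'snow'] (min_width=12, slack=6)
Line 5: ['yellow'] (min_width=6, slack=12)

Answer: |sweet   sound  sea|
|car   red   golden|
|program   computer|
|diamond       snow|
|yellow            |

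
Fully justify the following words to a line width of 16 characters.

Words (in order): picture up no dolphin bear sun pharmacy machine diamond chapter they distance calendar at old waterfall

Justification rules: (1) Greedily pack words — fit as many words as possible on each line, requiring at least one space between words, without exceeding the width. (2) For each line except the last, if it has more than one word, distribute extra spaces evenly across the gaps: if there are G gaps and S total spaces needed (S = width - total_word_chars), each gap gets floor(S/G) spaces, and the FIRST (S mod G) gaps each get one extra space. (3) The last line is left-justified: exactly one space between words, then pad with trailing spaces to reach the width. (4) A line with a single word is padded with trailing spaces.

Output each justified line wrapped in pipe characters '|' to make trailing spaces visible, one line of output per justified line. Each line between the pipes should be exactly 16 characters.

Answer: |picture   up  no|
|dolphin bear sun|
|pharmacy machine|
|diamond  chapter|
|they    distance|
|calendar  at old|
|waterfall       |

Derivation:
Line 1: ['picture', 'up', 'no'] (min_width=13, slack=3)
Line 2: ['dolphin', 'bear', 'sun'] (min_width=16, slack=0)
Line 3: ['pharmacy', 'machine'] (min_width=16, slack=0)
Line 4: ['diamond', 'chapter'] (min_width=15, slack=1)
Line 5: ['they', 'distance'] (min_width=13, slack=3)
Line 6: ['calendar', 'at', 'old'] (min_width=15, slack=1)
Line 7: ['waterfall'] (min_width=9, slack=7)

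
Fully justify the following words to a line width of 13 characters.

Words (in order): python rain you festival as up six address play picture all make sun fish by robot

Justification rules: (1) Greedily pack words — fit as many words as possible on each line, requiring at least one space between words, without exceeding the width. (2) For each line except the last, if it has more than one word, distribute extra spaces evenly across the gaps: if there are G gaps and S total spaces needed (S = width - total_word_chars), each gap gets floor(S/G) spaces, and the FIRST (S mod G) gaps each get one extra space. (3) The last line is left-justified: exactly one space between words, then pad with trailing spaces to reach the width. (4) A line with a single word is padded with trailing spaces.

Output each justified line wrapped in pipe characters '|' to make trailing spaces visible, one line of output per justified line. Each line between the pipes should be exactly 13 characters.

Answer: |python   rain|
|you  festival|
|as   up   six|
|address  play|
|picture   all|
|make sun fish|
|by robot     |

Derivation:
Line 1: ['python', 'rain'] (min_width=11, slack=2)
Line 2: ['you', 'festival'] (min_width=12, slack=1)
Line 3: ['as', 'up', 'six'] (min_width=9, slack=4)
Line 4: ['address', 'play'] (min_width=12, slack=1)
Line 5: ['picture', 'all'] (min_width=11, slack=2)
Line 6: ['make', 'sun', 'fish'] (min_width=13, slack=0)
Line 7: ['by', 'robot'] (min_width=8, slack=5)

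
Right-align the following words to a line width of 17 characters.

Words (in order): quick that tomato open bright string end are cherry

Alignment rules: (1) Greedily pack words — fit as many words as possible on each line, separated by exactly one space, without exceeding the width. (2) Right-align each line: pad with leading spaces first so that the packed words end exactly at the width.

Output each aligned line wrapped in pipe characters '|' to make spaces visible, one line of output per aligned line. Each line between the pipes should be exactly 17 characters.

Answer: |quick that tomato|
|      open bright|
|   string end are|
|           cherry|

Derivation:
Line 1: ['quick', 'that', 'tomato'] (min_width=17, slack=0)
Line 2: ['open', 'bright'] (min_width=11, slack=6)
Line 3: ['string', 'end', 'are'] (min_width=14, slack=3)
Line 4: ['cherry'] (min_width=6, slack=11)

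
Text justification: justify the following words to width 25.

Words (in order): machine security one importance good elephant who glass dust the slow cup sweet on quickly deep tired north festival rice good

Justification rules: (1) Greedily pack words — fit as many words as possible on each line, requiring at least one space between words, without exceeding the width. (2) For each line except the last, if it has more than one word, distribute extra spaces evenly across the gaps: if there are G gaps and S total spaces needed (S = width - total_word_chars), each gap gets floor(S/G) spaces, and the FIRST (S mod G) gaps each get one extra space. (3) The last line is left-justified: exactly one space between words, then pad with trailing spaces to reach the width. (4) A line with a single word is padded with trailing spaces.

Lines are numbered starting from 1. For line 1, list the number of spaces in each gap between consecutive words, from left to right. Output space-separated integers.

Line 1: ['machine', 'security', 'one'] (min_width=20, slack=5)
Line 2: ['importance', 'good', 'elephant'] (min_width=24, slack=1)
Line 3: ['who', 'glass', 'dust', 'the', 'slow'] (min_width=23, slack=2)
Line 4: ['cup', 'sweet', 'on', 'quickly', 'deep'] (min_width=25, slack=0)
Line 5: ['tired', 'north', 'festival', 'rice'] (min_width=25, slack=0)
Line 6: ['good'] (min_width=4, slack=21)

Answer: 4 3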